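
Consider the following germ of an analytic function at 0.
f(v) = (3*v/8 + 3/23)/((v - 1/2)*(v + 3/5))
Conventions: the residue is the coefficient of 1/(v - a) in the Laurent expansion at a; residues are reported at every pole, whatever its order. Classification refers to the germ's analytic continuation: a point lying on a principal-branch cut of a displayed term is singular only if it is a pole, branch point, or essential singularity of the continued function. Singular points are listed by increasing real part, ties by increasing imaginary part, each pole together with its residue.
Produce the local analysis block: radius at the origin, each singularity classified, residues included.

Denominator factor (v + 3/5): pole of order 1 at -3/5, modulus 3/5.
Denominator factor (v - 1/2): pole of order 1 at 1/2, modulus 1/2.
The radius of convergence is the smallest modulus among the singular points: 1/2.
At the order-1 pole -3/5 set g(v) = (v - (-3/5))*f(v) = (3*v/8 + 3/23)/(v - 1/2).
Simple pole: residue = g(a) at a = -3/5, which is 87/1012.
At the order-1 pole 1/2 set g(v) = (v - (1/2))*f(v) = (3*v/8 + 3/23)/(v + 3/5).
Simple pole: residue = g(a) at a = 1/2, which is 585/2024.
List the singular points by increasing real part (a conjugate pair: the negative imaginary part first).

Radius of convergence at 0: 1/2.
At -3/5: a pole of order 1; residue 87/1012.
At 1/2: a pole of order 1; residue 585/2024.


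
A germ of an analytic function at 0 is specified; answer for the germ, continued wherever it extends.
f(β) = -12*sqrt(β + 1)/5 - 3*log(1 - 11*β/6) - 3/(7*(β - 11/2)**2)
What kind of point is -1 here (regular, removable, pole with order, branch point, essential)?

The point is an algebraic (square-root) branch point.

The term (-12/5)*sqrt(1 - β/(-1)) has argument 1 - -1/(-1) = 0 at -1: a square-root (algebraic, two-sheeted) branch point; the remaining terms are analytic or single-valued there.


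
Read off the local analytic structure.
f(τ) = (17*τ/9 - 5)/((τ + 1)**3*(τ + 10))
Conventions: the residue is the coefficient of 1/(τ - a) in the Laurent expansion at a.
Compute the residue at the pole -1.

The residue is -215/6561.

At the order-3 pole -1 set g(τ) = (τ - (-1))^3*f(τ) = (17*τ/9 - 5)/(τ + 10).
Order-3 pole: residue = g''(a)/2; g''(-1) = -430/6561, so the residue is -215/6561.


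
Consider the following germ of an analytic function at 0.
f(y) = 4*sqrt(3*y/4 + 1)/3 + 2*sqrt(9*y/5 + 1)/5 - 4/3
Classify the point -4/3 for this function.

The term (4/3)*sqrt(1 - y/(-4/3)) has argument 1 - -4/3/(-4/3) = 0 at -4/3: a square-root (algebraic, two-sheeted) branch point; the remaining terms are analytic or single-valued there.

The point is an algebraic (square-root) branch point.


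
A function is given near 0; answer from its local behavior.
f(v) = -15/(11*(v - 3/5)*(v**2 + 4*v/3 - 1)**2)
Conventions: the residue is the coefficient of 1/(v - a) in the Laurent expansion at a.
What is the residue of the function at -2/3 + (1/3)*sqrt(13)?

The residue is 9375/352 + (437475/59488)*sqrt(13).

The factor v**2 + 4*v/3 - 1 splits as (v - a)(v - a') with a = -2/3 + (1/3)*sqrt(13), a' = -2/3 - (1/3)*sqrt(13). At the order-2 pole a set g(v) = (v - a)^2*f(v) = [-15/(11*(v - 3/5))] / (v - a')^2.
Order-2 pole: residue = g'(a); g'(-2/3 + (1/3)*sqrt(13)) = 9375/352 + (437475/59488)*sqrt(13), so the residue is 9375/352 + (437475/59488)*sqrt(13).


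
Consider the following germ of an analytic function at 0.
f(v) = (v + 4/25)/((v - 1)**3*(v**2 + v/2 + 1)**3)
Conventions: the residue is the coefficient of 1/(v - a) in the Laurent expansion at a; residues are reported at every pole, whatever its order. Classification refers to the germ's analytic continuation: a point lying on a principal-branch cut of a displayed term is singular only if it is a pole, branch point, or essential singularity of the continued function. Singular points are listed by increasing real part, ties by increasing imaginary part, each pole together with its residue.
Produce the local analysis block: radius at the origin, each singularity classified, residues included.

Radius of convergence at 0: 1.
At (-1/4) - ((1/4)*sqrt(15))*i: a pole of order 3; residue (-1284/15625) + ((124/9375)*sqrt(15))*i.
At (-1/4) + ((1/4)*sqrt(15))*i: a pole of order 3; residue (-1284/15625) - ((124/9375)*sqrt(15))*i.
At 1: a pole of order 3; residue 2568/15625.


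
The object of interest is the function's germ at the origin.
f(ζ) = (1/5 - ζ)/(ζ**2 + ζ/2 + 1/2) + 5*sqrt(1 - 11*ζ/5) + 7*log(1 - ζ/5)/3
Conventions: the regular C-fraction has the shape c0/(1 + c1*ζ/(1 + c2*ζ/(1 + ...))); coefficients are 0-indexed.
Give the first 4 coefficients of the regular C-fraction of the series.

Taylor coefficients (expand at 0): a_0 = 27/5, a_1 = -251/30, a_2 = -883/600, a_3 = -2407/18000.
c0 = a_0 = 27/5. Peel one level at a time: if S = 1 + c*ζ/S' with S'(0) = 1, then c is the ζ-coefficient of S and S' = c*ζ/(S - 1).
S_1 = c0/f = 1 + (251/162)*ζ + (701533/262440)*ζ^2 + ...; c1 = 251/162.
S_2 = c1*ζ/(S_1 - 1) = 1 + (-701533/406620)*ζ + (1130753/75601200)*ζ^2 + ...; c2 = -701533/406620.
S_3 = c2*ζ/(S_2 - 1) = 1 + (30530331/3521695660)*ζ + ...; c3 = 30530331/3521695660.

The regular C-fraction coefficients are [27/5, 251/162, -701533/406620, 30530331/3521695660].


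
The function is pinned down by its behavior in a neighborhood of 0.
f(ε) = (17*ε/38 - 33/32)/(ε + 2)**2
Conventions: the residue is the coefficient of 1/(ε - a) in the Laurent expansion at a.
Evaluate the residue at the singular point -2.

At the order-2 pole -2 set g(ε) = (ε - (-2))^2*f(ε) = 17*ε/38 - 33/32.
Order-2 pole: residue = g'(a); g'(-2) = 17/38, so the residue is 17/38.

The residue is 17/38.


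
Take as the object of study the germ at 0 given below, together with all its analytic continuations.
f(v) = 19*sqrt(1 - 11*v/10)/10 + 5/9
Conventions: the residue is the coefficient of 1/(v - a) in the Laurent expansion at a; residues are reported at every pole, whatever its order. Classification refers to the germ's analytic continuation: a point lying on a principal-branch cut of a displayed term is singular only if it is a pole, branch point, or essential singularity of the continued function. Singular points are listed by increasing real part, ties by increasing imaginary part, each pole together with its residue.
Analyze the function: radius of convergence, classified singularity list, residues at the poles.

Branch term (19/10)*sqrt(1 - v/(10/11)): its argument vanishes at v = 10/11, a square-root branch point, modulus 10/11.
The radius of convergence is the smallest modulus among the singular points: 10/11.

Radius of convergence at 0: 10/11.
At 10/11: an algebraic (square-root) branch point.


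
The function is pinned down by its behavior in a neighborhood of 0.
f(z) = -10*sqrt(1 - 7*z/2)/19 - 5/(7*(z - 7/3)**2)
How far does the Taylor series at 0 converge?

The radius of convergence is 2/7.

Denominator factor (z - 7/3)^2: pole of order 2 at 7/3, modulus 7/3.
Branch term (-10/19)*sqrt(1 - z/(2/7)): its argument vanishes at z = 2/7, a square-root branch point, modulus 2/7.
The radius of convergence is the smallest modulus among the singular points: 2/7.


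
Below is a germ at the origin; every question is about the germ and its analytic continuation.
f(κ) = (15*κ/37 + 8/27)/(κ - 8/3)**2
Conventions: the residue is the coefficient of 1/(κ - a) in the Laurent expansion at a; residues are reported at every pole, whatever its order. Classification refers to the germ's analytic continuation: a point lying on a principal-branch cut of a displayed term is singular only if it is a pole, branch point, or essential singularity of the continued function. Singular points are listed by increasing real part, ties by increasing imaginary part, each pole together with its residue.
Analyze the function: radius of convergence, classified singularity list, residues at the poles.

Radius of convergence at 0: 8/3.
At 8/3: a pole of order 2; residue 15/37.

Denominator factor (κ - 8/3)^2: pole of order 2 at 8/3, modulus 8/3.
The radius of convergence is the smallest modulus among the singular points: 8/3.
At the order-2 pole 8/3 set g(κ) = (κ - (8/3))^2*f(κ) = 15*κ/37 + 8/27.
Order-2 pole: residue = g'(a); g'(8/3) = 15/37, so the residue is 15/37.


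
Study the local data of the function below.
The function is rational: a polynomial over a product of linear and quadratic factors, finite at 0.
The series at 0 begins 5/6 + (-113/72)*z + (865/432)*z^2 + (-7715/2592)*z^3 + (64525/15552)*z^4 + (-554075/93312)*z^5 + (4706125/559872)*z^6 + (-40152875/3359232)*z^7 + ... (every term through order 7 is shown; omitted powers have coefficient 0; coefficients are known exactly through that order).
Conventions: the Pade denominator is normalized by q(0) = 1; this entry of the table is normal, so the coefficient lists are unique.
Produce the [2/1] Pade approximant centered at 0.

Taylor coefficients needed (read off): a_0 = 5/6, a_1 = -113/72, a_2 = 865/432, a_3 = -7715/2592.
Write the denominator as Q(z) = 1 + q1*z. Requiring Q*f - P = O(z^4) with deg P <= 2 kills the coefficients of z^3..z^3 in Q*f:
  z^3: a_3 + q1*a_2 = 0, i.e. -7715/2592 + (865/432)*q1 = 0.
Solving this linear system: q1 = 1543/1038.
The numerator is Q*f truncated at degree 2: P0 = a_0 = 5/6; P1 = a_1 + q1*a_0 = -1373/4152; P2 = a_2 + q1*a_1 = -1373/4152.

The Pade approximant has numerator coefficients [5/6, -1373/4152, -1373/4152]; denominator coefficients [1, 1543/1038].


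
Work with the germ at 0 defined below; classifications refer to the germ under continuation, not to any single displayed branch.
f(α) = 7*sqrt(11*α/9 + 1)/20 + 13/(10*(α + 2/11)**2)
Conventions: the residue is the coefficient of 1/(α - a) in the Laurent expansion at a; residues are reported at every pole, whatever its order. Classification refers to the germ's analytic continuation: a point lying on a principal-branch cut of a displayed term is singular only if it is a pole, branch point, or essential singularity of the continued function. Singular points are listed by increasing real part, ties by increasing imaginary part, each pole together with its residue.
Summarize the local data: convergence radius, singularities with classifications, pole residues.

Denominator factor (α + 2/11)^2: pole of order 2 at -2/11, modulus 2/11.
Branch term (7/20)*sqrt(1 - α/(-9/11)): its argument vanishes at α = -9/11, a square-root branch point, modulus 9/11.
The radius of convergence is the smallest modulus among the singular points: 2/11.
The branch term is analytic at -2/11 and contributes nothing to the residue; only the rational part matters.
At the order-2 pole -2/11 set g(α) = (α - (-2/11))^2*(rational part) = 13/10.
Order-2 pole: residue = g'(a); g'(-2/11) = 0, so the residue is 0.
List the singular points by increasing real part (a conjugate pair: the negative imaginary part first).

Radius of convergence at 0: 2/11.
At -9/11: an algebraic (square-root) branch point.
At -2/11: a pole of order 2; residue 0.


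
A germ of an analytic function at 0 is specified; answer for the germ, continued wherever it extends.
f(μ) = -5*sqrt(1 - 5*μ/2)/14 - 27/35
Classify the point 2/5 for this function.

The point is an algebraic (square-root) branch point.

The term (-5/14)*sqrt(1 - μ/(2/5)) has argument 1 - 2/5/(2/5) = 0 at 2/5: a square-root (algebraic, two-sheeted) branch point; the remaining terms are analytic or single-valued there.


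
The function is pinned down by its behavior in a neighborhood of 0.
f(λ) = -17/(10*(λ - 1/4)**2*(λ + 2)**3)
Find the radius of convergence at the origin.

Denominator factor (λ + 2)^3: pole of order 3 at -2, modulus 2.
Denominator factor (λ - 1/4)^2: pole of order 2 at 1/4, modulus 1/4.
The radius of convergence is the smallest modulus among the singular points: 1/4.

The radius of convergence is 1/4.


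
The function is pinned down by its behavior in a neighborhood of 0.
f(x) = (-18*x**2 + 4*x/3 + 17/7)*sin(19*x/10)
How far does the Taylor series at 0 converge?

The radius of convergence is infinite.

The factor sin(19*x/10) is entire and contributes no finite singular point.
The polynomial part has no poles.
No finite singular points: the Taylor series at 0 converges everywhere.


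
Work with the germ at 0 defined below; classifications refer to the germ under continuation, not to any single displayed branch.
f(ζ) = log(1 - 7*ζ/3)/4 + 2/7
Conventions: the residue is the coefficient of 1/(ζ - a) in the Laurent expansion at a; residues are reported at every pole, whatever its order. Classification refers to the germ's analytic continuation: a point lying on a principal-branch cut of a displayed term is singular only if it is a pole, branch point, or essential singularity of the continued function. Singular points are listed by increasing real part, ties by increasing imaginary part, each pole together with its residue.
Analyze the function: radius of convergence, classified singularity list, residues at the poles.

Radius of convergence at 0: 3/7.
At 3/7: a logarithmic branch point.

Branch term (1/4)*log(1 - ζ/(3/7)): its argument vanishes at ζ = 3/7, a logarithmic branch point, modulus 3/7.
The radius of convergence is the smallest modulus among the singular points: 3/7.


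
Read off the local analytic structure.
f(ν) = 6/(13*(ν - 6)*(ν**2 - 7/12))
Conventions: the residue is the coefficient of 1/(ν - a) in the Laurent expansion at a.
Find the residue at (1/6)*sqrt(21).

The factor ν**2 - 7/12 splits as (ν - a)(ν - a') with a = (1/6)*sqrt(21), a' = -(1/6)*sqrt(21). At the order-1 pole a set g(ν) = (ν - a)*f(ν) = [6/(13*(ν - 6))] / (ν - a').
Simple pole: residue = g(a) at a = (1/6)*sqrt(21), which is -36/5525 - (432/38675)*sqrt(21).

The residue is -36/5525 - (432/38675)*sqrt(21).


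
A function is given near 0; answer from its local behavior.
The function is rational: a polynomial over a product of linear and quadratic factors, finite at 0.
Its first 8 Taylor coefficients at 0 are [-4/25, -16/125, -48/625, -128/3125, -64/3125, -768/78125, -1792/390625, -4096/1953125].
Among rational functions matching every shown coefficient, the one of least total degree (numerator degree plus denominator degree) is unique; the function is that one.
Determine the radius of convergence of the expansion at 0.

No rational of total degree below 2 reproduces all 8 coefficients; solving the [0/2] Pade equations on them gives f(φ) = -1/(φ - 5/2)**2, whose expansion matches every shown term.
Denominator factor (φ - 5/2)^2: pole of order 2 at 5/2, modulus 5/2.
The radius of convergence is the smallest modulus among the singular points: 5/2.

The radius of convergence is 5/2.


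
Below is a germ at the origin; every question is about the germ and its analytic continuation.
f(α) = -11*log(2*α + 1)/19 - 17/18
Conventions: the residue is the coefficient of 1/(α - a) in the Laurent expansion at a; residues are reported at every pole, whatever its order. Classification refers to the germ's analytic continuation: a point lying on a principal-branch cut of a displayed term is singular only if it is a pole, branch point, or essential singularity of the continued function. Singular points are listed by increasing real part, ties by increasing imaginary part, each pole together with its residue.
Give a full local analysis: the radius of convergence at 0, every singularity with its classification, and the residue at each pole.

Radius of convergence at 0: 1/2.
At -1/2: a logarithmic branch point.

Branch term (-11/19)*log(1 - α/(-1/2)): its argument vanishes at α = -1/2, a logarithmic branch point, modulus 1/2.
The radius of convergence is the smallest modulus among the singular points: 1/2.


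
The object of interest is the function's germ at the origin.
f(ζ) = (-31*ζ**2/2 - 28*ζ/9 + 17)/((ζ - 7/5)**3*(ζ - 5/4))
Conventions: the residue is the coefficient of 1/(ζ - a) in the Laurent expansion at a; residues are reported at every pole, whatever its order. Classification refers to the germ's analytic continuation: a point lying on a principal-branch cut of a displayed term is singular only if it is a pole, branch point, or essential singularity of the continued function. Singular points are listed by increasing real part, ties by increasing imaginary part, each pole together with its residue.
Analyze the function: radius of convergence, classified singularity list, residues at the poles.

Denominator factor (ζ - 5/4): pole of order 1 at 5/4, modulus 5/4.
Denominator factor (ζ - 7/5)^3: pole of order 3 at 7/5, modulus 7/5.
The radius of convergence is the smallest modulus among the singular points: 5/4.
At the order-1 pole 5/4 set g(ζ) = (ζ - (5/4))*f(ζ) = (-31*ζ**2/2 - 28*ζ/9 + 17)/(ζ - 7/5)**3.
Simple pole: residue = g(a) at a = 5/4, which is 799750/243.
At the order-3 pole 7/5 set g(ζ) = (ζ - (7/5))^3*f(ζ) = (-31*ζ**2/2 - 28*ζ/9 + 17)/(ζ - 5/4).
Order-3 pole: residue = g''(a)/2; g''(7/5) = -1599500/243, so the residue is -799750/243.
List the singular points by increasing real part (a conjugate pair: the negative imaginary part first).

Radius of convergence at 0: 5/4.
At 5/4: a pole of order 1; residue 799750/243.
At 7/5: a pole of order 3; residue -799750/243.


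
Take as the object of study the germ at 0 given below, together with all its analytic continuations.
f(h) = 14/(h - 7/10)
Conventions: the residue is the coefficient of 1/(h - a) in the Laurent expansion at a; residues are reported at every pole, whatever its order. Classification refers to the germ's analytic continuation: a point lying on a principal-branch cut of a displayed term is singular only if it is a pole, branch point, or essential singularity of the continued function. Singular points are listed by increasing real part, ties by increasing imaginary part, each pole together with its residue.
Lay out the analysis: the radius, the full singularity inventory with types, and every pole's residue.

Denominator factor (h - 7/10): pole of order 1 at 7/10, modulus 7/10.
The radius of convergence is the smallest modulus among the singular points: 7/10.
At the order-1 pole 7/10 set g(h) = (h - (7/10))*f(h) = 14.
Simple pole: residue = g(a) at a = 7/10, which is 14.

Radius of convergence at 0: 7/10.
At 7/10: a pole of order 1; residue 14.


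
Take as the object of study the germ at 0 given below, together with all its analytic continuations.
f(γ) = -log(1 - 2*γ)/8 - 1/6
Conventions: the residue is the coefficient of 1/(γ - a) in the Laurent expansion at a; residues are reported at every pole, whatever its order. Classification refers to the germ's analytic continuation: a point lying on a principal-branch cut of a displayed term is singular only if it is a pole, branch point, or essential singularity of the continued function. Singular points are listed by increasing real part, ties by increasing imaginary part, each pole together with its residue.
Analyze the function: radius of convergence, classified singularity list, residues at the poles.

Branch term (-1/8)*log(1 - γ/(1/2)): its argument vanishes at γ = 1/2, a logarithmic branch point, modulus 1/2.
The radius of convergence is the smallest modulus among the singular points: 1/2.

Radius of convergence at 0: 1/2.
At 1/2: a logarithmic branch point.


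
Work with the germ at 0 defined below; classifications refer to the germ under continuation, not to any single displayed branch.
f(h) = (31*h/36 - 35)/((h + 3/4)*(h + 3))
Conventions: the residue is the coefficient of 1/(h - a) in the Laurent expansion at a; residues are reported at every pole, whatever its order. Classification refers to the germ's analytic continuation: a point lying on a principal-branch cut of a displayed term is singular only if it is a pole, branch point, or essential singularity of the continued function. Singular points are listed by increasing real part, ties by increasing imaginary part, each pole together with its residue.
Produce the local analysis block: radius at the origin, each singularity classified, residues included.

Radius of convergence at 0: 3/4.
At -3: a pole of order 1; residue 451/27.
At -3/4: a pole of order 1; residue -1711/108.

Denominator factor (h + 3): pole of order 1 at -3, modulus 3.
Denominator factor (h + 3/4): pole of order 1 at -3/4, modulus 3/4.
The radius of convergence is the smallest modulus among the singular points: 3/4.
At the order-1 pole -3 set g(h) = (h - (-3))*f(h) = (31*h/36 - 35)/(h + 3/4).
Simple pole: residue = g(a) at a = -3, which is 451/27.
At the order-1 pole -3/4 set g(h) = (h - (-3/4))*f(h) = (31*h/36 - 35)/(h + 3).
Simple pole: residue = g(a) at a = -3/4, which is -1711/108.
List the singular points by increasing real part (a conjugate pair: the negative imaginary part first).


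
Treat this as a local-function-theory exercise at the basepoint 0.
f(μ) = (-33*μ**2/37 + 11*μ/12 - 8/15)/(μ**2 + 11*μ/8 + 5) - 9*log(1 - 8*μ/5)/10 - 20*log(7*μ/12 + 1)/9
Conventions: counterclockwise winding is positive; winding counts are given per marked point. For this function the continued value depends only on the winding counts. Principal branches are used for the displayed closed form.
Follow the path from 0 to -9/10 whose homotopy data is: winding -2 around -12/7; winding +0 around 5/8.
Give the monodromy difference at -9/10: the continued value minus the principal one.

Continued minus principal equals (80/9)*pi*i.

The rational part is single-valued and drops out of the difference; each branch term changes only by its own monodromy.
(-9/10)*log(1 - μ/(5/8)): winding 0 around 5/8, so this term returns to its principal value, contribution 0.
(-20/9)*log(1 - μ/(-12/7)): each positive loop around -12/7 adds 2*pi*i to the log, so winding -2 contributes (-20/9)*(-2)*2*pi*i = (80/9)*pi*i.
Summing the contributions at μ = -9/10 gives (80/9)*pi*i.


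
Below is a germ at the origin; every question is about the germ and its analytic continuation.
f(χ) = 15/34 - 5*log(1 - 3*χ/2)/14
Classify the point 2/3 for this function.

The term (-5/14)*log(1 - χ/(2/3)) has argument 1 - 2/3/(2/3) = 0 at 2/3: a logarithmic (infinitely-sheeted) branch point; the remaining terms are analytic or single-valued there.

The point is a logarithmic branch point.


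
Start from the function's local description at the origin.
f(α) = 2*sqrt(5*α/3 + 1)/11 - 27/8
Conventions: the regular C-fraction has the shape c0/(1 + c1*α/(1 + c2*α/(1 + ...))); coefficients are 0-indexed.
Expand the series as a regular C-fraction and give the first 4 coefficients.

The regular C-fraction coefficients are [-281/88, 40/843, 415/1124, 1405/2988].

Taylor coefficients (expand at 0): a_0 = -281/88, a_1 = 5/33, a_2 = -25/396, a_3 = 125/2376.
c0 = a_0 = -281/88. Peel one level at a time: if S = 1 + c*α/S' with S'(0) = 1, then c is the α-coefficient of S and S' = c*α/(S - 1).
S_1 = c0/f = 1 + (40/843)*α + (-4150/236883)*α^2 + ...; c1 = 40/843.
S_2 = c1*α/(S_1 - 1) = 1 + (415/1124)*α + (-25/144)*α^2 + ...; c2 = 415/1124.
S_3 = c2*α/(S_2 - 1) = 1 + (1405/2988)*α + ...; c3 = 1405/2988.


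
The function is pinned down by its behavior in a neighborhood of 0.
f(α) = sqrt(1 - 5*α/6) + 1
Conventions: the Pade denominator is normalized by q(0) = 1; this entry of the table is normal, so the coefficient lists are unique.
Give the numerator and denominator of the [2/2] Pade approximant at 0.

The Pade approximant has numerator coefficients [2, -5/3, 25/96]; denominator coefficients [1, -5/8, 25/576].

Taylor coefficients needed (expand at 0): a_0 = 2, a_1 = -5/12, a_2 = -25/288, a_3 = -125/3456, a_4 = -3125/165888.
Write the denominator as Q(α) = 1 + q1*α + q2*α^2. Requiring Q*f - P = O(α^5) with deg P <= 2 kills the coefficients of α^3..α^4 in Q*f:
  α^3: a_3 + q1*a_2 + q2*a_1 = 0, i.e. -125/3456 + (-25/288)*q1 + (-5/12)*q2 = 0.
  α^4: a_4 + q1*a_3 + q2*a_2 = 0, i.e. -3125/165888 + (-125/3456)*q1 + (-25/288)*q2 = 0.
Solving this linear system: q1 = -5/8, q2 = 25/576.
The numerator is Q*f truncated at degree 2: P0 = a_0 = 2; P1 = a_1 + q1*a_0 = -5/3; P2 = a_2 + q1*a_1 + q2*a_0 = 25/96.


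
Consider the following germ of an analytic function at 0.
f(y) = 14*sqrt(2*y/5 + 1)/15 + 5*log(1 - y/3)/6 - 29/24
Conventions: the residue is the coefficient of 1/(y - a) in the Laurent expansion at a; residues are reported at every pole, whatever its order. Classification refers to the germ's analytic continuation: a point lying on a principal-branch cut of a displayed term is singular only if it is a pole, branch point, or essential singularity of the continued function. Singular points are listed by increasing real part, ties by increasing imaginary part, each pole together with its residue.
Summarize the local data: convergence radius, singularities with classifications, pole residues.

Radius of convergence at 0: 5/2.
At -5/2: an algebraic (square-root) branch point.
At 3: a logarithmic branch point.

Branch term (14/15)*sqrt(1 - y/(-5/2)): its argument vanishes at y = -5/2, a square-root branch point, modulus 5/2.
Branch term (5/6)*log(1 - y/(3)): its argument vanishes at y = 3, a logarithmic branch point, modulus 3.
The radius of convergence is the smallest modulus among the singular points: 5/2.
List the singular points by increasing real part (a conjugate pair: the negative imaginary part first).


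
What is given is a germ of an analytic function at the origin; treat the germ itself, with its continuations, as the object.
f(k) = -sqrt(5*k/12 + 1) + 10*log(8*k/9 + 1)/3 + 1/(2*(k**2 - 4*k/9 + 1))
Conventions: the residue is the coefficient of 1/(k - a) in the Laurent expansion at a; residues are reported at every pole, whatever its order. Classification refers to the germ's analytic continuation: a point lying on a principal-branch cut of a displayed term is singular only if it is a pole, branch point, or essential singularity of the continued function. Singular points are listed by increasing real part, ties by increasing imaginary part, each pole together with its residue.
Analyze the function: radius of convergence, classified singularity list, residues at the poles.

Radius of convergence at 0: 1.
At -12/5: an algebraic (square-root) branch point.
At -9/8: a logarithmic branch point.
At (2/9) - ((1/9)*sqrt(77))*i: a pole of order 1; residue ((9/308)*sqrt(77))*i.
At (2/9) + ((1/9)*sqrt(77))*i: a pole of order 1; residue -((9/308)*sqrt(77))*i.

Denominator factor (k**2 - 4*k/9 + 1): discriminant -308/81, complex-conjugate roots (2/9) + ((1/9)*sqrt(77))*i and (2/9) - ((1/9)*sqrt(77))*i; poles of order 1, moduli 1 and 1.
Branch term (-1)*sqrt(1 - k/(-12/5)): its argument vanishes at k = -12/5, a square-root branch point, modulus 12/5.
Branch term (10/3)*log(1 - k/(-9/8)): its argument vanishes at k = -9/8, a logarithmic branch point, modulus 9/8.
The radius of convergence is the smallest modulus among the singular points: 1.
The branch terms are analytic at (2/9) - ((1/9)*sqrt(77))*i and contribute nothing to the residue; only the rational part matters.
The factor k**2 - 4*k/9 + 1 splits as (k - a)(k - a') with a = (2/9) - ((1/9)*sqrt(77))*i, a' = (2/9) + ((1/9)*sqrt(77))*i. At the order-1 pole a set g(k) = (k - a)*(rational part) = [1/2] / (k - a').
Simple pole: residue = g(a) at a = (2/9) - ((1/9)*sqrt(77))*i, which is ((9/308)*sqrt(77))*i.
The branch terms are analytic at (2/9) + ((1/9)*sqrt(77))*i and contribute nothing to the residue; only the rational part matters.
The factor k**2 - 4*k/9 + 1 splits as (k - a)(k - a') with a = (2/9) + ((1/9)*sqrt(77))*i, a' = (2/9) - ((1/9)*sqrt(77))*i. At the order-1 pole a set g(k) = (k - a)*(rational part) = [1/2] / (k - a').
Simple pole: residue = g(a) at a = (2/9) + ((1/9)*sqrt(77))*i, which is -((9/308)*sqrt(77))*i.
List the singular points by increasing real part (a conjugate pair: the negative imaginary part first).


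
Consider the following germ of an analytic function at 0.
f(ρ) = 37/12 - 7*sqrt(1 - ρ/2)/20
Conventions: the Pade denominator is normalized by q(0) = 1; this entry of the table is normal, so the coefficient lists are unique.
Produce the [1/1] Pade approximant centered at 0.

The Pade approximant has numerator coefficients [41/15, -61/240]; denominator coefficients [1, -1/8].

Taylor coefficients needed (expand at 0): a_0 = 41/15, a_1 = 7/80, a_2 = 7/640.
Write the denominator as Q(ρ) = 1 + q1*ρ. Requiring Q*f - P = O(ρ^3) with deg P <= 1 kills the coefficients of ρ^2..ρ^2 in Q*f:
  ρ^2: a_2 + q1*a_1 = 0, i.e. 7/640 + (7/80)*q1 = 0.
Solving this linear system: q1 = -1/8.
The numerator is Q*f truncated at degree 1: P0 = a_0 = 41/15; P1 = a_1 + q1*a_0 = -61/240.


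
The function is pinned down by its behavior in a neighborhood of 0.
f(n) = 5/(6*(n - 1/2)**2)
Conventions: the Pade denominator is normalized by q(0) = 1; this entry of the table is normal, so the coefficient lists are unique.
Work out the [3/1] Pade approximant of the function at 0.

The Pade approximant has numerator coefficients [10/3, 5, 20/3, 20/3]; denominator coefficients [1, -5/2].

Taylor coefficients needed (expand at 0): a_0 = 10/3, a_1 = 40/3, a_2 = 40, a_3 = 320/3, a_4 = 800/3.
Write the denominator as Q(n) = 1 + q1*n. Requiring Q*f - P = O(n^5) with deg P <= 3 kills the coefficients of n^4..n^4 in Q*f:
  n^4: a_4 + q1*a_3 = 0, i.e. 800/3 + (320/3)*q1 = 0.
Solving this linear system: q1 = -5/2.
The numerator is Q*f truncated at degree 3: P0 = a_0 = 10/3; P1 = a_1 + q1*a_0 = 5; P2 = a_2 + q1*a_1 = 20/3; P3 = a_3 + q1*a_2 = 20/3.


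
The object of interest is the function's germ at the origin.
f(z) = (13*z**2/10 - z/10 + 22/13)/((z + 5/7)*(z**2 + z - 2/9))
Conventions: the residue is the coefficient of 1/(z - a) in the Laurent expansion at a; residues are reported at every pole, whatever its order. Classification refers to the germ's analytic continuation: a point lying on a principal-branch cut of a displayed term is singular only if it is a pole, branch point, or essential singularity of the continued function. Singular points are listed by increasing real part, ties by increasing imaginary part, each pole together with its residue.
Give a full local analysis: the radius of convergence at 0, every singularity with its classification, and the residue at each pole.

Radius of convergence at 0: -1/2 + (1/6)*sqrt(17).
At -1/2 - (1/6)*sqrt(17): a pole of order 1; residue 10682/3055 + (5313/10387)*sqrt(17).
At -5/7: a pole of order 1; residue -6957/1222.
At -1/2 + (1/6)*sqrt(17): a pole of order 1; residue 10682/3055 - (5313/10387)*sqrt(17).

Denominator factor (z**2 + z - 2/9): discriminant 17/9, real irrational roots -1/2 + (1/6)*sqrt(17) and -1/2 - (1/6)*sqrt(17); poles of order 1, moduli -1/2 + (1/6)*sqrt(17) and 1/2 + (1/6)*sqrt(17).
Denominator factor (z + 5/7): pole of order 1 at -5/7, modulus 5/7.
The radius of convergence is the smallest modulus among the singular points: -1/2 + (1/6)*sqrt(17).
The factor z**2 + z - 2/9 splits as (z - a)(z - a') with a = -1/2 - (1/6)*sqrt(17), a' = -1/2 + (1/6)*sqrt(17). At the order-1 pole a set g(z) = (z - a)*f(z) = [(13*z**2/10 - z/10 + 22/13)/(z + 5/7)] / (z - a').
Simple pole: residue = g(a) at a = -1/2 - (1/6)*sqrt(17), which is 10682/3055 + (5313/10387)*sqrt(17).
At the order-1 pole -5/7 set g(z) = (z - (-5/7))*f(z) = (13*z**2/10 - z/10 + 22/13)/(z**2 + z - 2/9).
Simple pole: residue = g(a) at a = -5/7, which is -6957/1222.
The factor z**2 + z - 2/9 splits as (z - a)(z - a') with a = -1/2 + (1/6)*sqrt(17), a' = -1/2 - (1/6)*sqrt(17). At the order-1 pole a set g(z) = (z - a)*f(z) = [(13*z**2/10 - z/10 + 22/13)/(z + 5/7)] / (z - a').
Simple pole: residue = g(a) at a = -1/2 + (1/6)*sqrt(17), which is 10682/3055 - (5313/10387)*sqrt(17).
List the singular points by increasing real part (a conjugate pair: the negative imaginary part first).


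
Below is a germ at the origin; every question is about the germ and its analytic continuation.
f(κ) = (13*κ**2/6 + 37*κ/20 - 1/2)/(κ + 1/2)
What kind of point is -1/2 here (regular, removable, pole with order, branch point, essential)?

The point is a pole of order 1.

The denominator factor κ + 1/2 vanishes at -1/2 and appears to the power 1; the numerator there equals -53/60, nonzero, and no other factor vanishes.
Hence a pole whose order is the multiplicity, 1.


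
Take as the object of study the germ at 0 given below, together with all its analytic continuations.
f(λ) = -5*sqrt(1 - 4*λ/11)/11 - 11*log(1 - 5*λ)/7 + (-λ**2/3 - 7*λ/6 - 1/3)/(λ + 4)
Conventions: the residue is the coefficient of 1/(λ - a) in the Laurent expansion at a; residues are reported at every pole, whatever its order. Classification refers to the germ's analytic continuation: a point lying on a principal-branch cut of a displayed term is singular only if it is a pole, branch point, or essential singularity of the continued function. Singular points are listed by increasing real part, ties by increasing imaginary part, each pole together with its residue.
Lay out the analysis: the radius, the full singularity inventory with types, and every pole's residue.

Denominator factor (λ + 4): pole of order 1 at -4, modulus 4.
Branch term (-5/11)*sqrt(1 - λ/(11/4)): its argument vanishes at λ = 11/4, a square-root branch point, modulus 11/4.
Branch term (-11/7)*log(1 - λ/(1/5)): its argument vanishes at λ = 1/5, a logarithmic branch point, modulus 1/5.
The radius of convergence is the smallest modulus among the singular points: 1/5.
The branch terms are analytic at -4 and contribute nothing to the residue; only the rational part matters.
At the order-1 pole -4 set g(λ) = (λ - (-4))*(rational part) = -λ**2/3 - 7*λ/6 - 1/3.
Simple pole: residue = g(a) at a = -4, which is -1.
List the singular points by increasing real part (a conjugate pair: the negative imaginary part first).

Radius of convergence at 0: 1/5.
At -4: a pole of order 1; residue -1.
At 1/5: a logarithmic branch point.
At 11/4: an algebraic (square-root) branch point.


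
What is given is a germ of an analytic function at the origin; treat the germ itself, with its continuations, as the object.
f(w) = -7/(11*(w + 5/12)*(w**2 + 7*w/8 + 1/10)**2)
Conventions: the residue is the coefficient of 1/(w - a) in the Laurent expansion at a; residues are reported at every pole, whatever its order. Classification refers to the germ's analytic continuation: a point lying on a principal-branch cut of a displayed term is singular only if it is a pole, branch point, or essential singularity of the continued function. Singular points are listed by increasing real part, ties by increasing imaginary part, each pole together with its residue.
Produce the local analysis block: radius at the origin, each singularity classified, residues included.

Radius of convergence at 0: 7/16 - (3/80)*sqrt(65).
At -7/16 - (3/80)*sqrt(65): a pole of order 2; residue 7257600/188771 - (141299200/287120691)*sqrt(65).
At -5/12: a pole of order 1; residue -14515200/188771.
At -7/16 + (3/80)*sqrt(65): a pole of order 2; residue 7257600/188771 + (141299200/287120691)*sqrt(65).

Denominator factor (w**2 + 7*w/8 + 1/10)^2: discriminant 117/320, real irrational roots -7/16 + (3/80)*sqrt(65) and -7/16 - (3/80)*sqrt(65); poles of order 2, moduli 7/16 - (3/80)*sqrt(65) and 7/16 + (3/80)*sqrt(65).
Denominator factor (w + 5/12): pole of order 1 at -5/12, modulus 5/12.
The radius of convergence is the smallest modulus among the singular points: 7/16 - (3/80)*sqrt(65).
The factor w**2 + 7*w/8 + 1/10 splits as (w - a)(w - a') with a = -7/16 - (3/80)*sqrt(65), a' = -7/16 + (3/80)*sqrt(65). At the order-2 pole a set g(w) = (w - a)^2*f(w) = [-7/(11*(w + 5/12))] / (w - a')^2.
Order-2 pole: residue = g'(a); g'(-7/16 - (3/80)*sqrt(65)) = 7257600/188771 - (141299200/287120691)*sqrt(65), so the residue is 7257600/188771 - (141299200/287120691)*sqrt(65).
At the order-1 pole -5/12 set g(w) = (w - (-5/12))*f(w) = -7/(11*(w**2 + 7*w/8 + 1/10)**2).
Simple pole: residue = g(a) at a = -5/12, which is -14515200/188771.
The factor w**2 + 7*w/8 + 1/10 splits as (w - a)(w - a') with a = -7/16 + (3/80)*sqrt(65), a' = -7/16 - (3/80)*sqrt(65). At the order-2 pole a set g(w) = (w - a)^2*f(w) = [-7/(11*(w + 5/12))] / (w - a')^2.
Order-2 pole: residue = g'(a); g'(-7/16 + (3/80)*sqrt(65)) = 7257600/188771 + (141299200/287120691)*sqrt(65), so the residue is 7257600/188771 + (141299200/287120691)*sqrt(65).
List the singular points by increasing real part (a conjugate pair: the negative imaginary part first).


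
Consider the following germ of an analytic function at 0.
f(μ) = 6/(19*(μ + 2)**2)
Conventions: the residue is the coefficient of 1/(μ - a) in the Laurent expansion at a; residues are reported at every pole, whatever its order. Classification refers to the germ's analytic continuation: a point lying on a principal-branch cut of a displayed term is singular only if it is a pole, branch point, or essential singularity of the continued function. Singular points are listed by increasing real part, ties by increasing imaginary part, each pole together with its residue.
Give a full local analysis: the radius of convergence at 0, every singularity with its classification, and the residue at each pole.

Denominator factor (μ + 2)^2: pole of order 2 at -2, modulus 2.
The radius of convergence is the smallest modulus among the singular points: 2.
At the order-2 pole -2 set g(μ) = (μ - (-2))^2*f(μ) = 6/19.
Order-2 pole: residue = g'(a); g'(-2) = 0, so the residue is 0.

Radius of convergence at 0: 2.
At -2: a pole of order 2; residue 0.


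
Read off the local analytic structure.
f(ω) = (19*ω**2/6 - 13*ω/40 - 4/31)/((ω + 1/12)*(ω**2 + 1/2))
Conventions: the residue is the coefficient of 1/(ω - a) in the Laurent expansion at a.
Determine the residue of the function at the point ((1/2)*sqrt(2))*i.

The factor ω**2 + 1/2 splits as (ω - a)(ω - a') with a = ((1/2)*sqrt(2))*i, a' = -((1/2)*sqrt(2))*i. At the order-1 pole a set g(ω) = (ω - a)*f(ω) = [(19*ω**2/6 - 13*ω/40 - 4/31)/(ω + 1/12)] / (ω - a').
Simple pole: residue = g(a) at a = ((1/2)*sqrt(2))*i, which is (75231/45260) + ((3406/11315)*sqrt(2))*i.

The residue is (75231/45260) + ((3406/11315)*sqrt(2))*i.


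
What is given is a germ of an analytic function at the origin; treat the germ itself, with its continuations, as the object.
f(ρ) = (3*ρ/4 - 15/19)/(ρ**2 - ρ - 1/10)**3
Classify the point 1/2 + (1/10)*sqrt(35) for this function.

The point is a pole of order 3.

The denominator factor ρ**2 - ρ - 1/10 vanishes at 1/2 + (1/10)*sqrt(35) and appears to the power 3; the numerator there equals -63/152 + (3/40)*sqrt(35), nonzero, and no other factor vanishes.
Hence a pole whose order is the multiplicity, 3.


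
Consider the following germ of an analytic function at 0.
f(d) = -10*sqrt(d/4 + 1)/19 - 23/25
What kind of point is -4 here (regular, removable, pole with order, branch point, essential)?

The term (-10/19)*sqrt(1 - d/(-4)) has argument 1 - -4/(-4) = 0 at -4: a square-root (algebraic, two-sheeted) branch point; the remaining terms are analytic or single-valued there.

The point is an algebraic (square-root) branch point.


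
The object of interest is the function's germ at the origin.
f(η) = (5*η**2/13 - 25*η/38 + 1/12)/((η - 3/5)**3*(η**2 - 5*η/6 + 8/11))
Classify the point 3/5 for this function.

The point is a pole of order 3.

The denominator factor η - 3/5 vanishes at 3/5 and appears to the power 3; the numerator there equals -2563/14820, nonzero, and no other factor vanishes.
Hence a pole whose order is the multiplicity, 3.


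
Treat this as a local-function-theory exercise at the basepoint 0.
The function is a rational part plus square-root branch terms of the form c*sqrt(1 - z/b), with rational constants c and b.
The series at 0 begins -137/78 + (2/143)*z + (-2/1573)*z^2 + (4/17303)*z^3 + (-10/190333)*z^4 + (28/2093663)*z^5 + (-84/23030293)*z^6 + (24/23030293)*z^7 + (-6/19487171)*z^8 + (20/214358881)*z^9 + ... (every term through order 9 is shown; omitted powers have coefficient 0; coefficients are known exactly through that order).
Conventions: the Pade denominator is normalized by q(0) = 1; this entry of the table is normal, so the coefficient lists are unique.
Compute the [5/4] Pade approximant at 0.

The Pade approximant has numerator coefficients [-137/78, -542/429, -931/3146, -1280/51909, -565/1141998, 2/2093663]; denominator coefficients [1, 8/11, 21/121, 20/1331, 5/14641].

Taylor coefficients needed (read off): a_0 = -137/78, a_1 = 2/143, a_2 = -2/1573, a_3 = 4/17303, a_4 = -10/190333, a_5 = 28/2093663, a_6 = -84/23030293, a_7 = 24/23030293, a_8 = -6/19487171, a_9 = 20/214358881.
Write the denominator as Q(z) = 1 + q1*z + q2*z^2 + q3*z^3 + q4*z^4. Requiring Q*f - P = O(z^10) with deg P <= 5 kills the coefficients of z^6..z^9 in Q*f:
  z^6: a_6 + q1*a_5 + q2*a_4 + q3*a_3 + q4*a_2 = 0, i.e. -84/23030293 + (28/2093663)*q1 + (-10/190333)*q2 + (4/17303)*q3 + (-2/1573)*q4 = 0.
  z^7: a_7 + q1*a_6 + q2*a_5 + q3*a_4 + q4*a_3 = 0, i.e. 24/23030293 + (-84/23030293)*q1 + (28/2093663)*q2 + (-10/190333)*q3 + (4/17303)*q4 = 0.
  z^8: a_8 + q1*a_7 + q2*a_6 + q3*a_5 + q4*a_4 = 0, i.e. -6/19487171 + (24/23030293)*q1 + (-84/23030293)*q2 + (28/2093663)*q3 + (-10/190333)*q4 = 0.
  z^9: a_9 + q1*a_8 + q2*a_7 + q3*a_6 + q4*a_5 = 0, i.e. 20/214358881 + (-6/19487171)*q1 + (24/23030293)*q2 + (-84/23030293)*q3 + (28/2093663)*q4 = 0.
Solving this linear system: q1 = 8/11, q2 = 21/121, q3 = 20/1331, q4 = 5/14641.
The numerator is Q*f truncated at degree 5: P0 = a_0 = -137/78; P1 = a_1 + q1*a_0 = -542/429; P2 = a_2 + q1*a_1 + q2*a_0 = -931/3146; P3 = a_3 + q1*a_2 + q2*a_1 + q3*a_0 = -1280/51909; P4 = a_4 + q1*a_3 + q2*a_2 + q3*a_1 + q4*a_0 = -565/1141998; P5 = a_5 + q1*a_4 + q2*a_3 + q3*a_2 + q4*a_1 = 2/2093663.
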